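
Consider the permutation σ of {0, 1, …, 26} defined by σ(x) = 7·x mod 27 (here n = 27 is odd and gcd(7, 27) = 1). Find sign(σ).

Trace 7: π^k(7) = [7, 22, 19, 25, 13, 10, 16] for k=0..6.
Cycle type of π: 9×2 + 3×2 + 1×3; total 7 cycles.
27 − 7 = 20 transpositions; sign(π) = (−1)^20 = +1.

+1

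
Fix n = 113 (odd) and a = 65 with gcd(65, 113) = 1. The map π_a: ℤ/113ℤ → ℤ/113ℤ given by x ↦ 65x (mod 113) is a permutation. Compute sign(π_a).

Trace 78: π^k(78) = [78, 98, 42, 18, 40, 1, 65] for k=0..6.
Cycle type of π: 16×7 + 1; total 8 cycles.
With 8 cycles on 113 points, sign = (−1)^{113−8} = -1.
Via Zolotarev, sign(π_{65}) = (65|113) = -1.

-1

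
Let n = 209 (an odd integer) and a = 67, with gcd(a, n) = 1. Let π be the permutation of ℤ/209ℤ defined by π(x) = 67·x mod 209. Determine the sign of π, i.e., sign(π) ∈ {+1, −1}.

-1

Orbit of 78 under x↦67x: [78, 1, 67, 100, 12, 177, 155]… (length divides ord_209(67)).
22 cycles of lengths [18, 18, 18, 18, 18, 18, 18, 18, 18, 18, 18, 1, 1, 1, 1, 1, 1, 1, 1, 1, 1, 1].
22 cycles on 209: each ℓ→(−1)^(ℓ−1), product (−1)^187 = -1.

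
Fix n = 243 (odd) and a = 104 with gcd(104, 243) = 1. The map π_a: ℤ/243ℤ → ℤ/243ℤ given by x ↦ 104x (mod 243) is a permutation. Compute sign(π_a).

-1

Start at x=80: 80 → 58 → 200 → 145 → 14 → 241 → 35 → … (one orbit).
Cycle lengths of π_104 on ℤ/243ℤ: [162, 54, 18, 6, 2, 1]; 6 cycles in total.
With 6 cycles on 243 points, sign = (−1)^{243−6} = -1.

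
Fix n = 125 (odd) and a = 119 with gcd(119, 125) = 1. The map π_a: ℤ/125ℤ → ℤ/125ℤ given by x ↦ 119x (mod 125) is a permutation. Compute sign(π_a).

Trace 14: π^k(14) = [14, 41, 4, 101, 19, 11, 59] for k=0..6.
The orbit structure of x ↦ 119x mod 125: 7 orbits of sizes [50, 50, 10, 10, 2, 2, 1].
Σ(ℓ_i−1) = 125−7 = 118; sign = (−1)^118 = +1.

+1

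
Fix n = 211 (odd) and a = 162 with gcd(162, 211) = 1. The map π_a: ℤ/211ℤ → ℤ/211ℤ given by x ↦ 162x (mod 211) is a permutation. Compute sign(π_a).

Start at x=104: 104 → 179 → 91 → 183 → 106 → 81 → 40 → … (one orbit).
Cycle lengths of π_162 on ℤ/211ℤ: [210, 1]; 2 cycles in total.
n − c = 211 − 2 = 209; sign = (−1)^209 = -1.

-1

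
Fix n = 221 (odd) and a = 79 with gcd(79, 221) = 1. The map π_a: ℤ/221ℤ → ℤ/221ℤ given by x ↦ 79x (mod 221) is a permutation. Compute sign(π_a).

-1

Trace 14: π^k(14) = [14, 1, 79, 53, 209, 157, 27] for k=0..6.
26 cycles of lengths [16, 16, 16, 16, 16, 16, 16, 16, 16, 16, 16, 16, 16, 1, 1, 1, 1, 1, 1, 1, 1, 1, 1, 1, 1, 1].
sign(π) = (−1)^{n − #cycles} = (−1)^{221−26} = (−1)^195 = -1.
(79|221)_J = -1 (Zolotarev's lemma cross-check).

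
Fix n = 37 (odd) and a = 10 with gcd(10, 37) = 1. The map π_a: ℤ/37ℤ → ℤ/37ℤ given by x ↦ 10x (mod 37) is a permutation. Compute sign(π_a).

+1

Start at x=10: 10 → 26 → 1 → 10 (one orbit).
Cycle lengths of π_10 on ℤ/37ℤ: [3, 3, 3, 3, 3, 3, 3, 3, 3, 3, 3, 3, 1]; 13 cycles in total.
n − c = 37 − 13 = 24; sign = (−1)^24 = +1.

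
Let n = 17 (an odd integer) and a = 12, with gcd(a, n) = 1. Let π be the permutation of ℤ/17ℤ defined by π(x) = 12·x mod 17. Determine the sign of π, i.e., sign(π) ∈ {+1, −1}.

-1

Orbit of 6 under x↦12x: [6, 4, 14, 15, 10, 1, 12]… (length divides ord_17(12)).
Cycle type of π: 16 + 1; total 2 cycles.
2 cycles on 17: each ℓ→(−1)^(ℓ−1), product (−1)^15 = -1.
(12|17)_J = -1 (Zolotarev's lemma cross-check).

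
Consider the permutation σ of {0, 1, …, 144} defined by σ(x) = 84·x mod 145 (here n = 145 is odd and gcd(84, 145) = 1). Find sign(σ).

Start at x=124: 124 → 121 → 14 → 16 → 39 → 86 → 119 → … (one orbit).
π_84 has 8 disjoint cycles with lengths [28, 28, 28, 28, 28, 2, 2, 1] on {0,…,144}.
With 8 cycles on 145 points, sign = (−1)^{145−8} = -1.

-1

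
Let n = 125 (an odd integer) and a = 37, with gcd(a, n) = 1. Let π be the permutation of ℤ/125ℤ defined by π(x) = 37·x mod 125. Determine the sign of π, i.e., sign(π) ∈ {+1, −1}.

Start at x=58: 58 → 21 → 27 → 124 → 88 → 6 → 97 → … (one orbit).
π_37 has 4 disjoint cycles with lengths [100, 20, 4, 1] on {0,…,124}.
125 − 4 = 121 transpositions; sign(π) = (−1)^121 = -1.

-1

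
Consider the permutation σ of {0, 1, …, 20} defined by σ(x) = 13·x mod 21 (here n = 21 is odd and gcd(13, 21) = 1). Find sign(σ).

-1

Orbit of 1 under x↦13x: [1, 13]… (length divides ord_21(13)).
The orbit structure of x ↦ 13x mod 21: 12 orbits of sizes [2, 2, 2, 2, 2, 2, 2, 2, 2, 1, 1, 1].
sign(π) = (−1)^{n − #cycles} = (−1)^{21−12} = (−1)^9 = -1.
Check: (13/21) = -1 by Zolotarev.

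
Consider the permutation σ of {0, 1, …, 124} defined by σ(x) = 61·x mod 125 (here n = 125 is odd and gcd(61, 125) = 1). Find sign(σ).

Orbit of 1 under x↦61x: [1, 61, 96, 106, 91, 51, 111]… (length divides ord_125(61)).
π_61 has 13 disjoint cycles with lengths [25, 25, 25, 25, 5, 5, 5, 5, 1, 1, 1, 1, 1] on {0,…,124}.
With 13 cycles on 125 points, sign = (−1)^{125−13} = +1.

+1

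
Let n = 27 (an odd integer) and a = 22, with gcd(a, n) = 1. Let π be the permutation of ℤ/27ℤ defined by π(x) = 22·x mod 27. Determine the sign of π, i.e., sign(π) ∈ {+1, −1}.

+1

Orbit of 1 under x↦22x: [1, 22, 25, 10, 4, 7, 19]… (length divides ord_27(22)).
π_22 has 7 disjoint cycles with lengths [9, 9, 3, 3, 1, 1, 1] on {0,…,26}.
With 7 cycles on 27 points, sign = (−1)^{27−7} = +1.
Via Zolotarev, sign(π_{22}) = (22|27) = +1.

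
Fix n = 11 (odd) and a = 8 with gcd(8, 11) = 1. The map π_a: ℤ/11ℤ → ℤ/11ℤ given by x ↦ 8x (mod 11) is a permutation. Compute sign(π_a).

Trace 4: π^k(4) = [4, 10, 3, 2, 5, 7, 1] for k=0..6.
Decompose π into cycles: lengths [10, 1] (2 cycles, including the fixed point 0).
2 cycles on 11: each ℓ→(−1)^(ℓ−1), product (−1)^9 = -1.

-1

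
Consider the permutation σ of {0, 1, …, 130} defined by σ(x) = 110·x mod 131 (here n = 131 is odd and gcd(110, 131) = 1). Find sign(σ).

-1

Orbit of 5 under x↦110x: [5, 26, 109, 69, 123, 37, 9]… (length divides ord_131(110)).
2 cycles of lengths [130, 1].
131 − 2 = 129 transpositions; sign(π) = (−1)^129 = -1.
Via Zolotarev, sign(π_{110}) = (110|131) = -1.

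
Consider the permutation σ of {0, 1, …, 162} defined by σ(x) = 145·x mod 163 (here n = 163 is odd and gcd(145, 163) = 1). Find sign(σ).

Orbit of 143 under x↦145x: [143, 34, 40, 95, 83, 136, 160]… (length divides ord_163(145)).
The orbit structure of x ↦ 145x mod 163: 3 orbits of sizes [81, 81, 1].
With 3 cycles on 163 points, sign = (−1)^{163−3} = +1.
The Jacobi symbol (145|163) = +1 (Zolotarev) agrees.

+1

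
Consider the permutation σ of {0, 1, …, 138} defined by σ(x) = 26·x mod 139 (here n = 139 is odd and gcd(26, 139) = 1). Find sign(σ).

Trace 99: π^k(99) = [99, 72, 65, 22, 16, 138, 113] for k=0..6.
The orbit structure of x ↦ 26x mod 139: 2 orbits of sizes [138, 1].
sign(π) = (−1)^{n − #cycles} = (−1)^{139−2} = (−1)^137 = -1.
Check: (26/139) = -1 by Zolotarev.

-1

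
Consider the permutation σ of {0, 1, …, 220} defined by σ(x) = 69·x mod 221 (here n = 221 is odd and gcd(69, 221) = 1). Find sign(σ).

+1

Trace 35: π^k(35) = [35, 205, 1, 69, 120, 103] for k=0..5.
Cycle lengths of π_69 on ℤ/221ℤ: [6, 6, 6, 6, 6, 6, 6, 6, 6, 6, 6, 6, 6, 6, 6, 6, 6, 6, 6, 6, 6, 6, 6, 6, 6, 6, 6, 6, 6, 6, 6, 6, 6, 6, 1, 1, 1, 1, 1, 1, 1, 1, 1, 1, 1, 1, 1, 1, 1, 1, 1]; 51 cycles in total.
221 − 51 = 170 transpositions; sign(π) = (−1)^170 = +1.
Zolotarev: (69|221) = +1, matching the cycle-count sign.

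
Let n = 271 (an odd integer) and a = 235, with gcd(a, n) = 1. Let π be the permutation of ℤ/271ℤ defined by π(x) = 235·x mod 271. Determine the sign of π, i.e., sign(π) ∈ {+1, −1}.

-1

Start at x=131: 131 → 162 → 130 → 198 → 189 → 242 → 231 → … (one orbit).
Cycle lengths of π_235 on ℤ/271ℤ: [270, 1]; 2 cycles in total.
sign(π) = (−1)^{n − #cycles} = (−1)^{271−2} = (−1)^269 = -1.
(235|271)_J = -1 (Zolotarev's lemma cross-check).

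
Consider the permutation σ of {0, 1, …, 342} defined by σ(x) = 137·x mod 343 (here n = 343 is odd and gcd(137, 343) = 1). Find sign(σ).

Trace 64: π^k(64) = [64, 193, 30, 337, 207, 233, 22] for k=0..6.
Cycle lengths of π_137 on ℤ/343ℤ: [147, 147, 21, 21, 3, 3, 1]; 7 cycles in total.
With 7 cycles on 343 points, sign = (−1)^{343−7} = +1.
Check: (137/343) = +1 by Zolotarev.

+1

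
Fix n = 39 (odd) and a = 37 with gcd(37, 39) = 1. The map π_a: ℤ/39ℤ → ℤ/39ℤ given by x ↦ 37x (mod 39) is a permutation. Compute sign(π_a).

Start at x=7: 7 → 25 → 28 → 22 → 34 → 10 → 19 → … (one orbit).
Cycle type of π: 12×3 + 1×3; total 6 cycles.
39 − 6 = 33 transpositions; sign(π) = (−1)^33 = -1.
Via Zolotarev, sign(π_{37}) = (37|39) = -1.

-1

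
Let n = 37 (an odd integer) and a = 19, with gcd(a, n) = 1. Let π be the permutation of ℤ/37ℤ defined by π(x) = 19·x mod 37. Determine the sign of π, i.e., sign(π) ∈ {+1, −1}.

-1

Trace 5: π^k(5) = [5, 21, 29, 33, 35, 36, 18] for k=0..6.
Cycle lengths of π_19 on ℤ/37ℤ: [36, 1]; 2 cycles in total.
37 − 2 = 35 transpositions; sign(π) = (−1)^35 = -1.
(19|37)_J = -1 (Zolotarev's lemma cross-check).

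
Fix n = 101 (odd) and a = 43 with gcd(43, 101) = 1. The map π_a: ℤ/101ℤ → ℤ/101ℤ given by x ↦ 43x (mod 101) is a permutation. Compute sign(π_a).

+1

Start at x=36: 36 → 33 → 5 → 13 → 54 → 100 → 58 → … (one orbit).
3 cycles of lengths [50, 50, 1].
101 − 3 = 98 transpositions; sign(π) = (−1)^98 = +1.
Via Zolotarev, sign(π_{43}) = (43|101) = +1.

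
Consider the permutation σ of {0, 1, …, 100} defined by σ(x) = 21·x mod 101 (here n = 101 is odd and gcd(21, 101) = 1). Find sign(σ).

+1

Orbit of 19 under x↦21x: [19, 96, 97, 17, 54, 23, 79]… (length divides ord_101(21)).
Decompose π into cycles: lengths [50, 50, 1] (3 cycles, including the fixed point 0).
Σ(ℓ_i−1) = 101−3 = 98; sign = (−1)^98 = +1.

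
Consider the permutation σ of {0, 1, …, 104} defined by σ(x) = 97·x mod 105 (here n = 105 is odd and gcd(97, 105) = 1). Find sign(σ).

+1

Orbit of 1 under x↦97x: [1, 97, 64, 13]… (length divides ord_105(97)).
The orbit structure of x ↦ 97x mod 105: 33 orbits of sizes [4, 4, 4, 4, 4, 4, 4, 4, 4, 4, 4, 4, 4, 4, 4, 4, 4, 4, 4, 4, 4, 2, 2, 2, 2, 2, 2, 2, 2, 2, 1, 1, 1].
n − c = 105 − 33 = 72; sign = (−1)^72 = +1.
Zolotarev: (97|105) = +1, matching the cycle-count sign.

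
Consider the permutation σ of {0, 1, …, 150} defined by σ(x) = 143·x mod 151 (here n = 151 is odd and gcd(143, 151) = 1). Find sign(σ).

-1

Orbit of 143 under x↦143x: [143, 64, 92, 19, 150, 8, 87]… (length divides ord_151(143)).
Cycle type of π: 10×15 + 1; total 16 cycles.
16 cycles on 151: each ℓ→(−1)^(ℓ−1), product (−1)^135 = -1.
Check: (143/151) = -1 by Zolotarev.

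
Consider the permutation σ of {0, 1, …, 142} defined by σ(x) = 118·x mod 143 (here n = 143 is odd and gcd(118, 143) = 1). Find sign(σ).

-1

Orbit of 40 under x↦118x: [40, 1, 118, 53, 105, 92, 131]… (length divides ord_143(118)).
π_118 has 26 disjoint cycles with lengths [10, 10, 10, 10, 10, 10, 10, 10, 10, 10, 10, 10, 10, 1, 1, 1, 1, 1, 1, 1, 1, 1, 1, 1, 1, 1] on {0,…,142}.
sign(π) = (−1)^{n − #cycles} = (−1)^{143−26} = (−1)^117 = -1.
(118|143)_J = -1 (Zolotarev's lemma cross-check).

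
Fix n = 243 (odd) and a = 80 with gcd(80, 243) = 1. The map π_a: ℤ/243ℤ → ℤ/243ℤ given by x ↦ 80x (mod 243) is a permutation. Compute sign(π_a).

Trace 163: π^k(163) = [163, 161, 1, 80, 82, 242] for k=0..5.
The orbit structure of x ↦ 80x mod 243: 68 orbits of sizes [6, 6, 6, 6, 6, 6, 6, 6, 6, 6, 6, 6, 6, 6, 6, 6, 6, 6, 6, 6, 6, 6, 6, 6, 6, 6, 6, 2, 2, 2, 2, 2, 2, 2, 2, 2, 2, 2, 2, 2, 2, 2, 2, 2, 2, 2, 2, 2, 2, 2, 2, 2, 2, 2, 2, 2, 2, 2, 2, 2, 2, 2, 2, 2, 2, 2, 2, 1].
n − c = 243 − 68 = 175; sign = (−1)^175 = -1.
Zolotarev: (80|243) = -1, matching the cycle-count sign.

-1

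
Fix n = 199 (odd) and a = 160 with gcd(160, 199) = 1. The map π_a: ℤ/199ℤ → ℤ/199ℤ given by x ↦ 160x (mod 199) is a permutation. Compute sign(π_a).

Start at x=4: 4 → 43 → 114 → 131 → 65 → 52 → 161 → … (one orbit).
3 cycles of lengths [99, 99, 1].
199 − 3 = 196 transpositions; sign(π) = (−1)^196 = +1.

+1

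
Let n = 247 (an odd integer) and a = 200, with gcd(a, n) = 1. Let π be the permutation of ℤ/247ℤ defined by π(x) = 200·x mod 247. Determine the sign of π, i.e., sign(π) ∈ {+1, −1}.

+1

Start at x=135: 135 → 77 → 86 → 157 → 31 → 25 → 60 → … (one orbit).
The orbit structure of x ↦ 200x mod 247: 11 orbits of sizes [36, 36, 36, 36, 36, 36, 18, 4, 4, 4, 1].
247 − 11 = 236 transpositions; sign(π) = (−1)^236 = +1.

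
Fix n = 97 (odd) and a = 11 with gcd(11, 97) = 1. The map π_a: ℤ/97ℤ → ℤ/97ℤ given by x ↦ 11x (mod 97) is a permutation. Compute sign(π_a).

+1

Orbit of 36 under x↦11x: [36, 8, 88, 95, 75, 49, 54]… (length divides ord_97(11)).
π_11 has 3 disjoint cycles with lengths [48, 48, 1] on {0,…,96}.
sign(π) = (−1)^{n − #cycles} = (−1)^{97−3} = (−1)^94 = +1.
(11|97)_J = +1 (Zolotarev's lemma cross-check).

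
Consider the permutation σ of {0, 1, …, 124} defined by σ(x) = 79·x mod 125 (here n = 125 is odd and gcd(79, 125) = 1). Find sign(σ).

+1

Start at x=14: 14 → 106 → 124 → 46 → 9 → 86 → 44 → … (one orbit).
Cycle lengths of π_79 on ℤ/125ℤ: [50, 50, 10, 10, 2, 2, 1]; 7 cycles in total.
n − c = 125 − 7 = 118; sign = (−1)^118 = +1.
The Jacobi symbol (79|125) = +1 (Zolotarev) agrees.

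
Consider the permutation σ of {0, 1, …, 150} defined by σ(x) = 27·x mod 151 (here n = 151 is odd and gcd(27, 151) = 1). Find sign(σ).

-1

Start at x=65: 65 → 94 → 122 → 123 → 150 → 124 → 26 → … (one orbit).
The orbit structure of x ↦ 27x mod 151: 4 orbits of sizes [50, 50, 50, 1].
Σ(ℓ_i−1) = 151−4 = 147; sign = (−1)^147 = -1.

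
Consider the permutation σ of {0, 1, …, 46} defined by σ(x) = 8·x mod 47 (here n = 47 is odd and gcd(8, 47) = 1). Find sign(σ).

Trace 25: π^k(25) = [25, 12, 2, 16, 34, 37, 14] for k=0..6.
The orbit structure of x ↦ 8x mod 47: 3 orbits of sizes [23, 23, 1].
n − c = 47 − 3 = 44; sign = (−1)^44 = +1.

+1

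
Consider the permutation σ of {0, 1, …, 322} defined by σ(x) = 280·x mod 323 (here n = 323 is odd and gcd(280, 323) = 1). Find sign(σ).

Start at x=257: 257 → 254 → 60 → 4 → 151 → 290 → 127 → … (one orbit).
Cycle type of π: 72×4 + 18 + 8×2 + 1; total 8 cycles.
Σ(ℓ_i−1) = 323−8 = 315; sign = (−1)^315 = -1.
Via Zolotarev, sign(π_{280}) = (280|323) = -1.

-1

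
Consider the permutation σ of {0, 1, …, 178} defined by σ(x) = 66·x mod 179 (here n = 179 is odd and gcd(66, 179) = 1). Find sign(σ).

Trace 43: π^k(43) = [43, 153, 74, 51, 144, 17, 48] for k=0..6.
The orbit structure of x ↦ 66x mod 179: 3 orbits of sizes [89, 89, 1].
3 cycles on 179: each ℓ→(−1)^(ℓ−1), product (−1)^176 = +1.

+1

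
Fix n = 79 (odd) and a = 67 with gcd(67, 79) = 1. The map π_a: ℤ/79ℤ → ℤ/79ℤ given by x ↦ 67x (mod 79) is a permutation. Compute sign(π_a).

Trace 64: π^k(64) = [64, 22, 52, 8, 62, 46, 1] for k=0..6.
Decompose π into cycles: lengths [13, 13, 13, 13, 13, 13, 1] (7 cycles, including the fixed point 0).
sign(π) = (−1)^{n − #cycles} = (−1)^{79−7} = (−1)^72 = +1.
Via Zolotarev, sign(π_{67}) = (67|79) = +1.

+1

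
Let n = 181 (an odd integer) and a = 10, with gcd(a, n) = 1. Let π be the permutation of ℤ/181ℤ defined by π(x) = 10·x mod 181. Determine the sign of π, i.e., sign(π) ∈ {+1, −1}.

-1

Orbit of 139 under x↦10x: [139, 123, 144, 173, 101, 105, 145]… (length divides ord_181(10)).
Cycle type of π: 180 + 1; total 2 cycles.
n − c = 181 − 2 = 179; sign = (−1)^179 = -1.
Via Zolotarev, sign(π_{10}) = (10|181) = -1.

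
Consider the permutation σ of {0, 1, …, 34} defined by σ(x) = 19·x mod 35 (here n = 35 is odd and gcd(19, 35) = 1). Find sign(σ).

-1

Orbit of 11 under x↦19x: [11, 34, 16, 24, 1, 19]… (length divides ord_35(19)).
π_19 has 8 disjoint cycles with lengths [6, 6, 6, 6, 6, 2, 2, 1] on {0,…,34}.
Σ(ℓ_i−1) = 35−8 = 27; sign = (−1)^27 = -1.
The Jacobi symbol (19|35) = -1 (Zolotarev) agrees.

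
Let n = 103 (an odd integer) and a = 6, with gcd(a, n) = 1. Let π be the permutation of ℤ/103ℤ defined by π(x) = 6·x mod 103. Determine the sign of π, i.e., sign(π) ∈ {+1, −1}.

-1

Start at x=41: 41 → 40 → 34 → 101 → 91 → 31 → 83 → … (one orbit).
Cycle type of π: 102 + 1; total 2 cycles.
2 cycles on 103: each ℓ→(−1)^(ℓ−1), product (−1)^101 = -1.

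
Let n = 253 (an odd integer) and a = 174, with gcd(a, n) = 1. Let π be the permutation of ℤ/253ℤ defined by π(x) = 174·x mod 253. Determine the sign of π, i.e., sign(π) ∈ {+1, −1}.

+1

Orbit of 144 under x↦174x: [144, 9, 48, 3, 16, 1, 174]… (length divides ord_253(174)).
Cycle type of π: 55×4 + 11×2 + 5×2 + 1; total 9 cycles.
sign(π) = (−1)^{n − #cycles} = (−1)^{253−9} = (−1)^244 = +1.
The Jacobi symbol (174|253) = +1 (Zolotarev) agrees.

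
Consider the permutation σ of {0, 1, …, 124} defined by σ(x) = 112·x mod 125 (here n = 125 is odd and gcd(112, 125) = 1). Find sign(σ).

-1

Trace 83: π^k(83) = [83, 46, 27, 24, 63, 56, 22] for k=0..6.
π_112 has 4 disjoint cycles with lengths [100, 20, 4, 1] on {0,…,124}.
sign(π) = (−1)^{n − #cycles} = (−1)^{125−4} = (−1)^121 = -1.
(112|125)_J = -1 (Zolotarev's lemma cross-check).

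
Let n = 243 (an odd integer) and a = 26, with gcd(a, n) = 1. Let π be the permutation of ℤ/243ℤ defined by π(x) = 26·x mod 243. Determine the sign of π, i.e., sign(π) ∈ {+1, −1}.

-1

Orbit of 1 under x↦26x: [1, 26, 190, 80, 136, 134, 82]… (length divides ord_243(26)).
π_26 has 32 disjoint cycles with lengths [18, 18, 18, 18, 18, 18, 18, 18, 18, 6, 6, 6, 6, 6, 6, 6, 6, 6, 2, 2, 2, 2, 2, 2, 2, 2, 2, 2, 2, 2, 2, 1] on {0,…,242}.
sign(π) = (−1)^{n − #cycles} = (−1)^{243−32} = (−1)^211 = -1.
Zolotarev: (26|243) = -1, matching the cycle-count sign.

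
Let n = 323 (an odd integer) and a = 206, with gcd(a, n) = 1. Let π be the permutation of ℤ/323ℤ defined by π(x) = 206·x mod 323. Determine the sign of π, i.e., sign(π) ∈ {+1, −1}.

Start at x=137: 137 → 121 → 55 → 25 → 305 → 168 → 47 → … (one orbit).
Decompose π into cycles: lengths [72, 72, 72, 72, 9, 9, 8, 8, 1] (9 cycles, including the fixed point 0).
Σ(ℓ_i−1) = 323−9 = 314; sign = (−1)^314 = +1.
Check: (206/323) = +1 by Zolotarev.

+1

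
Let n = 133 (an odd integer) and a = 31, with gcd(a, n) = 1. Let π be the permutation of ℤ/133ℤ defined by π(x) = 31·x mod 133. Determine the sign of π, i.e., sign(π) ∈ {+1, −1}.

Orbit of 31 under x↦31x: [31, 30, 132, 102, 103, 1]… (length divides ord_133(31)).
Decompose π into cycles: lengths [6, 6, 6, 6, 6, 6, 6, 6, 6, 6, 6, 6, 6, 6, 6, 6, 6, 6, 6, 6, 6, 6, 1] (23 cycles, including the fixed point 0).
133 − 23 = 110 transpositions; sign(π) = (−1)^110 = +1.
(31|133)_J = +1 (Zolotarev's lemma cross-check).

+1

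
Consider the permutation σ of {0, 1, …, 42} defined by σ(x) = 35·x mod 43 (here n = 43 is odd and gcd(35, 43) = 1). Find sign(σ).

+1

Trace 4: π^k(4) = [4, 11, 41, 16, 1, 35, 21] for k=0..6.
Cycle type of π: 7×6 + 1; total 7 cycles.
Σ(ℓ_i−1) = 43−7 = 36; sign = (−1)^36 = +1.
Check: (35/43) = +1 by Zolotarev.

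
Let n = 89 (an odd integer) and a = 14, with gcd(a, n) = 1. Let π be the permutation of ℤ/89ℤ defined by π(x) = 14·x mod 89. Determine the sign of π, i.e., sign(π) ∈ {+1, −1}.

-1

Trace 34: π^k(34) = [34, 31, 78, 24, 69, 76, 85] for k=0..6.
Cycle lengths of π_14 on ℤ/89ℤ: [88, 1]; 2 cycles in total.
89 − 2 = 87 transpositions; sign(π) = (−1)^87 = -1.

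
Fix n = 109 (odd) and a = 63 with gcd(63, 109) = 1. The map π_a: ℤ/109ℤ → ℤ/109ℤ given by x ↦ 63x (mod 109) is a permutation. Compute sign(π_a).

Trace 1: π^k(1) = [1, 63, 45] for k=0..2.
37 cycles of lengths [3, 3, 3, 3, 3, 3, 3, 3, 3, 3, 3, 3, 3, 3, 3, 3, 3, 3, 3, 3, 3, 3, 3, 3, 3, 3, 3, 3, 3, 3, 3, 3, 3, 3, 3, 3, 1].
sign(π) = (−1)^{n − #cycles} = (−1)^{109−37} = (−1)^72 = +1.
Zolotarev: (63|109) = +1, matching the cycle-count sign.

+1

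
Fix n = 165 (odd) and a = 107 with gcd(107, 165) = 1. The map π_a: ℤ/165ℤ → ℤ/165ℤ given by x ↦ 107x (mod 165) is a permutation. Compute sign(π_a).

-1

Trace 49: π^k(49) = [49, 128, 1, 107, 64, 83, 136] for k=0..6.
14 cycles of lengths [20, 20, 20, 20, 20, 20, 10, 10, 10, 4, 4, 4, 2, 1].
14 cycles on 165: each ℓ→(−1)^(ℓ−1), product (−1)^151 = -1.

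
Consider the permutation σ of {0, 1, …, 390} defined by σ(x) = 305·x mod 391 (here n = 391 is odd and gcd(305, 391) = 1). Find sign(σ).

+1

Orbit of 288 under x↦305x: [288, 256, 271, 154, 50, 1, 305]… (length divides ord_391(305)).
27 cycles of lengths [22, 22, 22, 22, 22, 22, 22, 22, 22, 22, 22, 22, 22, 22, 22, 22, 11, 11, 2, 2, 2, 2, 2, 2, 2, 2, 1].
sign(π) = (−1)^{n − #cycles} = (−1)^{391−27} = (−1)^364 = +1.
(305|391)_J = +1 (Zolotarev's lemma cross-check).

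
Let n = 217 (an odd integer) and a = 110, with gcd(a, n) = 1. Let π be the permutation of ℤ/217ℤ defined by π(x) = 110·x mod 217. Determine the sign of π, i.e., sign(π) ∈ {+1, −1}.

Trace 78: π^k(78) = [78, 117, 67, 209, 205, 199, 190] for k=0..6.
9 cycles of lengths [30, 30, 30, 30, 30, 30, 30, 6, 1].
9 cycles on 217: each ℓ→(−1)^(ℓ−1), product (−1)^208 = +1.
The Jacobi symbol (110|217) = +1 (Zolotarev) agrees.

+1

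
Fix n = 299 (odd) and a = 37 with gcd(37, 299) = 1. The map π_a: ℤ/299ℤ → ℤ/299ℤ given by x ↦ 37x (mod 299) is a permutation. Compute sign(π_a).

Start at x=249: 249 → 243 → 21 → 179 → 45 → 170 → 11 → … (one orbit).
Decompose π into cycles: lengths [132, 132, 22, 12, 1] (5 cycles, including the fixed point 0).
n − c = 299 − 5 = 294; sign = (−1)^294 = +1.

+1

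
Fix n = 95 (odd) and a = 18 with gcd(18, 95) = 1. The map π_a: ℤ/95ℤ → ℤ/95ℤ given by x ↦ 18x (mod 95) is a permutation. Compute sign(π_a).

+1

Start at x=1: 1 → 18 → 39 → 37 → 1 (one orbit).
Decompose π into cycles: lengths [4, 4, 4, 4, 4, 4, 4, 4, 4, 4, 4, 4, 4, 4, 4, 4, 4, 4, 4, 2, 2, 2, 2, 2, 2, 2, 2, 2, 1] (29 cycles, including the fixed point 0).
29 cycles on 95: each ℓ→(−1)^(ℓ−1), product (−1)^66 = +1.
(18|95)_J = +1 (Zolotarev's lemma cross-check).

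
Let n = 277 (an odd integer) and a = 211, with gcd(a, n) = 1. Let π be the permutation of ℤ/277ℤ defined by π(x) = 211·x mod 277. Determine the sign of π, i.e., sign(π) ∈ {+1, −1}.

+1

Orbit of 273 under x↦211x: [273, 264, 27, 157, 164, 256, 1]… (length divides ord_277(211)).
13 cycles of lengths [23, 23, 23, 23, 23, 23, 23, 23, 23, 23, 23, 23, 1].
n − c = 277 − 13 = 264; sign = (−1)^264 = +1.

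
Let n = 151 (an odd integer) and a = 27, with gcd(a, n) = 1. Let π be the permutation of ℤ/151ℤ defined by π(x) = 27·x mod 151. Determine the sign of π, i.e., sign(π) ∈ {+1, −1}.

Orbit of 91 under x↦27x: [91, 41, 50, 142, 59, 83, 127]… (length divides ord_151(27)).
Cycle lengths of π_27 on ℤ/151ℤ: [50, 50, 50, 1]; 4 cycles in total.
Σ(ℓ_i−1) = 151−4 = 147; sign = (−1)^147 = -1.

-1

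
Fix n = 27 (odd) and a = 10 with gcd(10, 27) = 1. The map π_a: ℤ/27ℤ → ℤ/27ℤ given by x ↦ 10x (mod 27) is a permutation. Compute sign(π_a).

Trace 10: π^k(10) = [10, 19, 1] for k=0..2.
The orbit structure of x ↦ 10x mod 27: 15 orbits of sizes [3, 3, 3, 3, 3, 3, 1, 1, 1, 1, 1, 1, 1, 1, 1].
Σ(ℓ_i−1) = 27−15 = 12; sign = (−1)^12 = +1.
Via Zolotarev, sign(π_{10}) = (10|27) = +1.

+1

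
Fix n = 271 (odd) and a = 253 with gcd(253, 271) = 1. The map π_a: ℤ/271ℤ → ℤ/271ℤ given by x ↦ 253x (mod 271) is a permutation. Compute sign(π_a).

-1

Orbit of 255 under x↦253x: [255, 17, 236, 88, 42, 57, 58]… (length divides ord_271(253)).
π_253 has 2 disjoint cycles with lengths [270, 1] on {0,…,270}.
2 cycles on 271: each ℓ→(−1)^(ℓ−1), product (−1)^269 = -1.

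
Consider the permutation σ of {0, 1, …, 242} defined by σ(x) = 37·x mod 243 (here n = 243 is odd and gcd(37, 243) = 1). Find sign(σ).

+1

Trace 64: π^k(64) = [64, 181, 136, 172, 46, 1, 37] for k=0..6.
27 cycles of lengths [27, 27, 27, 27, 27, 27, 9, 9, 9, 9, 9, 9, 3, 3, 3, 3, 3, 3, 1, 1, 1, 1, 1, 1, 1, 1, 1].
243 − 27 = 216 transpositions; sign(π) = (−1)^216 = +1.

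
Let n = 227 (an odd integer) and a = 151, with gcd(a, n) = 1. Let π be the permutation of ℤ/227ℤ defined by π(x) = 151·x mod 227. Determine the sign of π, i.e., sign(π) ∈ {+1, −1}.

-1

Start at x=57: 57 → 208 → 82 → 124 → 110 → 39 → 214 → … (one orbit).
2 cycles of lengths [226, 1].
n − c = 227 − 2 = 225; sign = (−1)^225 = -1.
Check: (151/227) = -1 by Zolotarev.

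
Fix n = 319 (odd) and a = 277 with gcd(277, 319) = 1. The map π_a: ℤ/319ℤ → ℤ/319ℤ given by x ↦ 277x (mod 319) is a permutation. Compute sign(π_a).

Orbit of 315 under x↦277x: [315, 168, 281, 1, 277, 169, 239]… (length divides ord_319(277)).
Cycle type of π: 70×4 + 10 + 7×4 + 1; total 10 cycles.
sign(π) = (−1)^{n − #cycles} = (−1)^{319−10} = (−1)^309 = -1.
Via Zolotarev, sign(π_{277}) = (277|319) = -1.

-1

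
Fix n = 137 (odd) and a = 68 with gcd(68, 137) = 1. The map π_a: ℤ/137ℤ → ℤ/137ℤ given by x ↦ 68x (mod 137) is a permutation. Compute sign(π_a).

+1

Trace 130: π^k(130) = [130, 72, 101, 18, 128, 73, 32] for k=0..6.
Cycle lengths of π_68 on ℤ/137ℤ: [68, 68, 1]; 3 cycles in total.
n − c = 137 − 3 = 134; sign = (−1)^134 = +1.
(68|137)_J = +1 (Zolotarev's lemma cross-check).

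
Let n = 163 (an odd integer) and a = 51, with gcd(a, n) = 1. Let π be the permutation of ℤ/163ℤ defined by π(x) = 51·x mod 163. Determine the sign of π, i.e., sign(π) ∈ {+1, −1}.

Start at x=65: 65 → 55 → 34 → 104 → 88 → 87 → 36 → … (one orbit).
3 cycles of lengths [81, 81, 1].
3 cycles on 163: each ℓ→(−1)^(ℓ−1), product (−1)^160 = +1.

+1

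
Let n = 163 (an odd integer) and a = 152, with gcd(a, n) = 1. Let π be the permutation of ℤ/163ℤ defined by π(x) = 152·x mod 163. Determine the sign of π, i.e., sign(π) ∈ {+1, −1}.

Start at x=135: 135 → 145 → 35 → 104 → 160 → 33 → 126 → … (one orbit).
π_152 has 3 disjoint cycles with lengths [81, 81, 1] on {0,…,162}.
3 cycles on 163: each ℓ→(−1)^(ℓ−1), product (−1)^160 = +1.

+1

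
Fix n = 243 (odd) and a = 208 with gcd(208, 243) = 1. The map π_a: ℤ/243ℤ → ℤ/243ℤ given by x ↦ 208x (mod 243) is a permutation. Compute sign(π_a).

Orbit of 127 under x↦208x: [127, 172, 55, 19, 64, 190, 154]… (length divides ord_243(208)).
Decompose π into cycles: lengths [27, 27, 27, 27, 27, 27, 9, 9, 9, 9, 9, 9, 3, 3, 3, 3, 3, 3, 1, 1, 1, 1, 1, 1, 1, 1, 1] (27 cycles, including the fixed point 0).
243 − 27 = 216 transpositions; sign(π) = (−1)^216 = +1.
Via Zolotarev, sign(π_{208}) = (208|243) = +1.

+1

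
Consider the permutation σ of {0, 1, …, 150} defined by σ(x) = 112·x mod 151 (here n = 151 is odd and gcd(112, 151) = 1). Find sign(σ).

Start at x=30: 30 → 38 → 28 → 116 → 6 → 68 → 66 → … (one orbit).
Cycle lengths of π_112 on ℤ/151ℤ: [150, 1]; 2 cycles in total.
With 2 cycles on 151 points, sign = (−1)^{151−2} = -1.

-1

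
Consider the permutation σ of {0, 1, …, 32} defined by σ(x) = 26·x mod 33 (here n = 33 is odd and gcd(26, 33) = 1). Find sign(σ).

-1

Orbit of 23 under x↦26x: [23, 4, 5, 31, 14, 1, 26]… (length divides ord_33(26)).
Cycle lengths of π_26 on ℤ/33ℤ: [10, 10, 5, 5, 2, 1]; 6 cycles in total.
33 − 6 = 27 transpositions; sign(π) = (−1)^27 = -1.
Zolotarev: (26|33) = -1, matching the cycle-count sign.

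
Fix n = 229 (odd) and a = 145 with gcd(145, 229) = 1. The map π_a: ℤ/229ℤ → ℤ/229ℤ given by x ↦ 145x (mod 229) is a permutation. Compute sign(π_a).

Orbit of 197 under x↦145x: [197, 169, 2, 61, 143, 125, 34]… (length divides ord_229(145)).
The orbit structure of x ↦ 145x mod 229: 4 orbits of sizes [76, 76, 76, 1].
4 cycles on 229: each ℓ→(−1)^(ℓ−1), product (−1)^225 = -1.

-1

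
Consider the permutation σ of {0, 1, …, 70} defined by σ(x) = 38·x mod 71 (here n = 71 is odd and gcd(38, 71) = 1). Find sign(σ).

Trace 5: π^k(5) = [5, 48, 49, 16, 40, 29, 37] for k=0..6.
Cycle lengths of π_38 on ℤ/71ℤ: [35, 35, 1]; 3 cycles in total.
n − c = 71 − 3 = 68; sign = (−1)^68 = +1.
Check: (38/71) = +1 by Zolotarev.

+1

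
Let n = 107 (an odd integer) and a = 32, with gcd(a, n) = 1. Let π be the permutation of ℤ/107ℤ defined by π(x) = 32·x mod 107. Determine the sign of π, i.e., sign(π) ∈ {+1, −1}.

-1

Orbit of 5 under x↦32x: [5, 53, 91, 23, 94, 12, 63]… (length divides ord_107(32)).
The orbit structure of x ↦ 32x mod 107: 2 orbits of sizes [106, 1].
2 cycles on 107: each ℓ→(−1)^(ℓ−1), product (−1)^105 = -1.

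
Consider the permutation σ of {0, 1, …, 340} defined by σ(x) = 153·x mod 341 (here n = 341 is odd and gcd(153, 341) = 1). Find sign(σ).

+1

Trace 54: π^k(54) = [54, 78, 340, 188, 120, 287, 263] for k=0..6.
π_153 has 39 disjoint cycles with lengths [10, 10, 10, 10, 10, 10, 10, 10, 10, 10, 10, 10, 10, 10, 10, 10, 10, 10, 10, 10, 10, 10, 10, 10, 10, 10, 10, 10, 10, 10, 10, 10, 10, 2, 2, 2, 2, 2, 1] on {0,…,340}.
sign(π) = (−1)^{n − #cycles} = (−1)^{341−39} = (−1)^302 = +1.
(153|341)_J = +1 (Zolotarev's lemma cross-check).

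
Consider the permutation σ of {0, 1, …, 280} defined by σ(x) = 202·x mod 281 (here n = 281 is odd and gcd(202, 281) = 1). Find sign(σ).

+1

Orbit of 222 under x↦202x: [222, 165, 172, 181, 32, 1, 202]… (length divides ord_281(202)).
Cycle lengths of π_202 on ℤ/281ℤ: [14, 14, 14, 14, 14, 14, 14, 14, 14, 14, 14, 14, 14, 14, 14, 14, 14, 14, 14, 14, 1]; 21 cycles in total.
Σ(ℓ_i−1) = 281−21 = 260; sign = (−1)^260 = +1.
Zolotarev: (202|281) = +1, matching the cycle-count sign.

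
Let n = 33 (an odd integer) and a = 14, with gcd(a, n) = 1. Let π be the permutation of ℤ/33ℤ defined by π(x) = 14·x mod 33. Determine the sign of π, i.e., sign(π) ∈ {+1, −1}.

Start at x=31: 31 → 5 → 4 → 23 → 25 → 20 → 16 → … (one orbit).
6 cycles of lengths [10, 10, 5, 5, 2, 1].
With 6 cycles on 33 points, sign = (−1)^{33−6} = -1.
Zolotarev: (14|33) = -1, matching the cycle-count sign.

-1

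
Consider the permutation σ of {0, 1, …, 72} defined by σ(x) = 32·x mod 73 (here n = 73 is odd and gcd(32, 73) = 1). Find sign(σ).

Trace 1: π^k(1) = [1, 32, 2, 64, 4, 55, 8] for k=0..6.
Cycle type of π: 9×8 + 1; total 9 cycles.
n − c = 73 − 9 = 64; sign = (−1)^64 = +1.
(32|73)_J = +1 (Zolotarev's lemma cross-check).

+1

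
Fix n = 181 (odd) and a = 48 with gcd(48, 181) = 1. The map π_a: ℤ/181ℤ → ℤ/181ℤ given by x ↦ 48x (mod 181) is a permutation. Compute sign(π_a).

Orbit of 48 under x↦48x: [48, 132, 1]… (length divides ord_181(48)).
The orbit structure of x ↦ 48x mod 181: 61 orbits of sizes [3, 3, 3, 3, 3, 3, 3, 3, 3, 3, 3, 3, 3, 3, 3, 3, 3, 3, 3, 3, 3, 3, 3, 3, 3, 3, 3, 3, 3, 3, 3, 3, 3, 3, 3, 3, 3, 3, 3, 3, 3, 3, 3, 3, 3, 3, 3, 3, 3, 3, 3, 3, 3, 3, 3, 3, 3, 3, 3, 3, 1].
With 61 cycles on 181 points, sign = (−1)^{181−61} = +1.

+1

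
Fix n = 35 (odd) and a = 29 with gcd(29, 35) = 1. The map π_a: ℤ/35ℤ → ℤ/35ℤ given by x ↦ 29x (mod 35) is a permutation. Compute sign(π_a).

+1

Orbit of 29 under x↦29x: [29, 1]… (length divides ord_35(29)).
The orbit structure of x ↦ 29x mod 35: 21 orbits of sizes [2, 2, 2, 2, 2, 2, 2, 2, 2, 2, 2, 2, 2, 2, 1, 1, 1, 1, 1, 1, 1].
Σ(ℓ_i−1) = 35−21 = 14; sign = (−1)^14 = +1.
(29|35)_J = +1 (Zolotarev's lemma cross-check).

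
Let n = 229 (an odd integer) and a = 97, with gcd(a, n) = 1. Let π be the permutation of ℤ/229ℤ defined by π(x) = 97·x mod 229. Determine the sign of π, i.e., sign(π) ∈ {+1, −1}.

+1

Start at x=103: 103 → 144 → 228 → 132 → 209 → 121 → 58 → … (one orbit).
π_97 has 3 disjoint cycles with lengths [114, 114, 1] on {0,…,228}.
sign(π) = (−1)^{n − #cycles} = (−1)^{229−3} = (−1)^226 = +1.
Check: (97/229) = +1 by Zolotarev.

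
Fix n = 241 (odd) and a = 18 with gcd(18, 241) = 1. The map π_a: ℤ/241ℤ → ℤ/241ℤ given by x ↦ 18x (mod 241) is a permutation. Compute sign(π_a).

Orbit of 87 under x↦18x: [87, 120, 232, 79, 217, 50, 177]… (length divides ord_241(18)).
3 cycles of lengths [120, 120, 1].
sign(π) = (−1)^{n − #cycles} = (−1)^{241−3} = (−1)^238 = +1.
Check: (18/241) = +1 by Zolotarev.

+1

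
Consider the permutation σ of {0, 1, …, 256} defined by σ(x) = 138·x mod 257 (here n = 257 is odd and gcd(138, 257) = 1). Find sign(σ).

Orbit of 216 under x↦138x: [216, 253, 219, 153, 40, 123, 12]… (length divides ord_257(138)).
The orbit structure of x ↦ 138x mod 257: 2 orbits of sizes [256, 1].
257 − 2 = 255 transpositions; sign(π) = (−1)^255 = -1.
The Jacobi symbol (138|257) = -1 (Zolotarev) agrees.

-1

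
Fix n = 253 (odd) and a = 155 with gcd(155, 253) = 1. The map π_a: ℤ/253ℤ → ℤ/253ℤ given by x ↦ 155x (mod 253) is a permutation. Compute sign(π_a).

-1

Start at x=166: 166 → 177 → 111 → 1 → 155 → 243 → 221 → … (one orbit).
π_155 has 22 disjoint cycles with lengths [22, 22, 22, 22, 22, 22, 22, 22, 22, 22, 22, 1, 1, 1, 1, 1, 1, 1, 1, 1, 1, 1] on {0,…,252}.
Σ(ℓ_i−1) = 253−22 = 231; sign = (−1)^231 = -1.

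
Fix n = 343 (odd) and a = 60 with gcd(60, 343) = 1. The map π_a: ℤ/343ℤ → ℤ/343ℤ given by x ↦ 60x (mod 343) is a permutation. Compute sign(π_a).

+1

Start at x=92: 92 → 32 → 205 → 295 → 207 → 72 → 204 → … (one orbit).
Decompose π into cycles: lengths [147, 147, 21, 21, 3, 3, 1] (7 cycles, including the fixed point 0).
7 cycles on 343: each ℓ→(−1)^(ℓ−1), product (−1)^336 = +1.
(60|343)_J = +1 (Zolotarev's lemma cross-check).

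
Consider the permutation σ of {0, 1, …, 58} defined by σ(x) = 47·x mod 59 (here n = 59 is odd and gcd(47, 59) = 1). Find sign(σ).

-1

Orbit of 20 under x↦47x: [20, 55, 48, 14, 9, 10, 57]… (length divides ord_59(47)).
Decompose π into cycles: lengths [58, 1] (2 cycles, including the fixed point 0).
59 − 2 = 57 transpositions; sign(π) = (−1)^57 = -1.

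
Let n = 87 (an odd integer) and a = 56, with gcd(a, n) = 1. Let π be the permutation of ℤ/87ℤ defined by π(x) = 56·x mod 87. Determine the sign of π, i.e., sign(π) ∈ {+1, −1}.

+1

Orbit of 41 under x↦56x: [41, 34, 77, 49, 47, 22, 14]… (length divides ord_87(56)).
The orbit structure of x ↦ 56x mod 87: 5 orbits of sizes [28, 28, 28, 2, 1].
With 5 cycles on 87 points, sign = (−1)^{87−5} = +1.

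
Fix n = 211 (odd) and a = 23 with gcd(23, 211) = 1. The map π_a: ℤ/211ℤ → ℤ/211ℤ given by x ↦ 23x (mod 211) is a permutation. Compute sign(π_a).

-1

Trace 107: π^k(107) = [107, 140, 55, 210, 188, 104, 71] for k=0..6.
Cycle lengths of π_23 on ℤ/211ℤ: [10, 10, 10, 10, 10, 10, 10, 10, 10, 10, 10, 10, 10, 10, 10, 10, 10, 10, 10, 10, 10, 1]; 22 cycles in total.
With 22 cycles on 211 points, sign = (−1)^{211−22} = -1.
Via Zolotarev, sign(π_{23}) = (23|211) = -1.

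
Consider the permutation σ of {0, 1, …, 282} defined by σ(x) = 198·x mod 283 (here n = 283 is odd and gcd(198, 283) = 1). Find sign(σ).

-1

Orbit of 43 under x↦198x: [43, 24, 224, 204, 206, 36, 53]… (length divides ord_283(198)).
Cycle lengths of π_198 on ℤ/283ℤ: [282, 1]; 2 cycles in total.
sign(π) = (−1)^{n − #cycles} = (−1)^{283−2} = (−1)^281 = -1.
Zolotarev: (198|283) = -1, matching the cycle-count sign.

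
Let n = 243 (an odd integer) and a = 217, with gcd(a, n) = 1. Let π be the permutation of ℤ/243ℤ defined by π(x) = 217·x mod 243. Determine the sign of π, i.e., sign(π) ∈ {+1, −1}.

+1

Trace 217: π^k(217) = [217, 190, 163, 136, 109, 82, 55] for k=0..6.
Cycle type of π: 9×18 + 3×18 + 1×27; total 63 cycles.
63 cycles on 243: each ℓ→(−1)^(ℓ−1), product (−1)^180 = +1.
Check: (217/243) = +1 by Zolotarev.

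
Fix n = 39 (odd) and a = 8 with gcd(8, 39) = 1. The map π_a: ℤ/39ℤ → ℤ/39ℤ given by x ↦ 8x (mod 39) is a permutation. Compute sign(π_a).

+1

Start at x=1: 1 → 8 → 25 → 5 → 1 (one orbit).
Cycle lengths of π_8 on ℤ/39ℤ: [4, 4, 4, 4, 4, 4, 4, 4, 4, 2, 1]; 11 cycles in total.
sign(π) = (−1)^{n − #cycles} = (−1)^{39−11} = (−1)^28 = +1.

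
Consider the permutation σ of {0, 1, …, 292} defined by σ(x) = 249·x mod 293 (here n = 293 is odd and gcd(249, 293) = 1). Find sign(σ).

-1

Orbit of 137 under x↦249x: [137, 125, 67, 275, 206, 19, 43]… (length divides ord_293(249)).
2 cycles of lengths [292, 1].
Σ(ℓ_i−1) = 293−2 = 291; sign = (−1)^291 = -1.
Check: (249/293) = -1 by Zolotarev.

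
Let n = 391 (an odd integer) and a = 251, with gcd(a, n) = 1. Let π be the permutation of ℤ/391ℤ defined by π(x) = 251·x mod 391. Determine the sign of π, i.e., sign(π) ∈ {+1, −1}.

Trace 16: π^k(16) = [16, 106, 18, 217, 118, 293, 35] for k=0..6.
Decompose π into cycles: lengths [44, 44, 44, 44, 44, 44, 44, 44, 22, 4, 4, 4, 4, 1] (14 cycles, including the fixed point 0).
sign(π) = (−1)^{n − #cycles} = (−1)^{391−14} = (−1)^377 = -1.
The Jacobi symbol (251|391) = -1 (Zolotarev) agrees.

-1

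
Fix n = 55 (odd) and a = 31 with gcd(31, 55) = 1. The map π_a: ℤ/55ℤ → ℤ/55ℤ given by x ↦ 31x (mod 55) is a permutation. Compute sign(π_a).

+1

Trace 16: π^k(16) = [16, 1, 31, 26, 36] for k=0..4.
π_31 has 15 disjoint cycles with lengths [5, 5, 5, 5, 5, 5, 5, 5, 5, 5, 1, 1, 1, 1, 1] on {0,…,54}.
Σ(ℓ_i−1) = 55−15 = 40; sign = (−1)^40 = +1.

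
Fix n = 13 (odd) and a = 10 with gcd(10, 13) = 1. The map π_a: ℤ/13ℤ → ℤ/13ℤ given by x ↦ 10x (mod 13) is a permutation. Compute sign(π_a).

Trace 1: π^k(1) = [1, 10, 9, 12, 3, 4] for k=0..5.
Cycle type of π: 6×2 + 1; total 3 cycles.
Σ(ℓ_i−1) = 13−3 = 10; sign = (−1)^10 = +1.

+1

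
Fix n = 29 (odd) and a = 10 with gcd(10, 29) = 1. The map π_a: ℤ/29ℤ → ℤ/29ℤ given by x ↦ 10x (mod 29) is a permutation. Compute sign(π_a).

-1

Trace 13: π^k(13) = [13, 14, 24, 8, 22, 17, 25] for k=0..6.
π_10 has 2 disjoint cycles with lengths [28, 1] on {0,…,28}.
2 cycles on 29: each ℓ→(−1)^(ℓ−1), product (−1)^27 = -1.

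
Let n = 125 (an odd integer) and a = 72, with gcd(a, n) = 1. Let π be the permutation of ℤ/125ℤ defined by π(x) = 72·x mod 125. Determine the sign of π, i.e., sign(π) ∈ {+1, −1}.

-1

Trace 17: π^k(17) = [17, 99, 3, 91, 52, 119, 68] for k=0..6.
Cycle lengths of π_72 on ℤ/125ℤ: [100, 20, 4, 1]; 4 cycles in total.
With 4 cycles on 125 points, sign = (−1)^{125−4} = -1.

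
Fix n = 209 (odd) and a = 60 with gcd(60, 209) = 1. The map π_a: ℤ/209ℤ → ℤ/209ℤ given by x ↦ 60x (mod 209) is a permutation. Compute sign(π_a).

-1

Start at x=15: 15 → 64 → 78 → 82 → 113 → 92 → 86 → … (one orbit).
The orbit structure of x ↦ 60x mod 209: 6 orbits of sizes [90, 90, 18, 5, 5, 1].
With 6 cycles on 209 points, sign = (−1)^{209−6} = -1.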